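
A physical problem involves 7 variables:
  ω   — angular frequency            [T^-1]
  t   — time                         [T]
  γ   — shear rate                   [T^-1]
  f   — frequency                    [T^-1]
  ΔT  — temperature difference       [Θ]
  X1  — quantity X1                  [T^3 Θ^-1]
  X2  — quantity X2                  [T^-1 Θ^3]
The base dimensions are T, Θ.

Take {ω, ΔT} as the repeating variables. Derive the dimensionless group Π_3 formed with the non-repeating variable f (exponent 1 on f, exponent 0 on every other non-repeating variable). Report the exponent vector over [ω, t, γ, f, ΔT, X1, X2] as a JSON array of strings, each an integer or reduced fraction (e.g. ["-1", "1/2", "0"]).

Dimensional matrix (T×Θ by ω×t×γ×f×ΔT×X1×X2):
  T: [-1  1 -1 -1  0  3 -1]
  Θ: [ 0  0  0  0  1 -1  3]
RREF → pivots at {ω,ΔT} ⇒ r = 2
Pivot set = {ω,ΔT}, free = {t,γ,f,X1,X2}
RREF:
  r0: [   1   -1    1    1    0   -3    1]
  r1: [   0    0    0    0    1   -1    3]
Fix exponent of f at 1, t at 0, γ at 0, X1 at 0, X2 at 0; solve each RREF row for its pivot's exponent:
  r0: exp(ω) + (1)·1 = 0 ⇒ exp(ω) = -1
  r1: exp(ΔT) + (0)·1 = 0 ⇒ exp(ΔT) = 0
Π_3 = ω^-1 · f

["-1", "0", "0", "1", "0", "0", "0"]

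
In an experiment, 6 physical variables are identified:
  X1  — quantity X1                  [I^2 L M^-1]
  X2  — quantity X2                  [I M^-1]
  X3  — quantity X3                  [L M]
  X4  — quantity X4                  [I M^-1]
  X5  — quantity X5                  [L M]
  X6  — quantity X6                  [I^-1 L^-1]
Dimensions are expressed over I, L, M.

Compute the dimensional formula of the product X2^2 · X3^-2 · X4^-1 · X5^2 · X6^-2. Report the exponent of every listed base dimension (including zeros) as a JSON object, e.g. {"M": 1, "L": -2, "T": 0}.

Dimensional matrix (I×L×M by X1×X2×X3×X4×X5×X6):
  I: [ 2  1  0  1  0 -1]
  L: [ 1  0  1  0  1 -1]
  M: [-1 -1  1 -1  1  0]
  [I]: (2)·1+(-2)·0+(-1)·1+(2)·0+(-2)·-1 = 3
  [L]: (2)·0+(-2)·1+(-1)·0+(2)·1+(-2)·-1 = 2
  [M]: (2)·-1+(-2)·1+(-1)·-1+(2)·1+(-2)·0 = -1
⇒ I^3 L^2 M^-1

{"I": 3, "L": 2, "M": -1}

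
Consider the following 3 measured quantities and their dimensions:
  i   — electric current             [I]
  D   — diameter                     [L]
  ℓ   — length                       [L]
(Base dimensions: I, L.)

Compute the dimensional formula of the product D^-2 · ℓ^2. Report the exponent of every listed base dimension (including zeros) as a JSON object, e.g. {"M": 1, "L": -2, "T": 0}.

{"I": 0, "L": 0}

Exponent matrix [I,L] × [i,D,ℓ]:
  I: [ 1  0  0]
  L: [ 0  1  1]
  [I]: (-2)·0+(2)·0 = 0
  [L]: (-2)·1+(2)·1 = 0
⇒ 1 (dimensionless)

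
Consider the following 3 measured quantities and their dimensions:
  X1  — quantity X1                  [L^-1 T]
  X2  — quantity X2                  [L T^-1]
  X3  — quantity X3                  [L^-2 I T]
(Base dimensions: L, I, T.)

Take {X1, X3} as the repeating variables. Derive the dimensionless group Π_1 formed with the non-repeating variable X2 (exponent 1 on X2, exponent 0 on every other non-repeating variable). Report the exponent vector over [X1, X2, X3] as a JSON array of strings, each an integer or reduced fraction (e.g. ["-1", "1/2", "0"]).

Write exponents as rows L,I,T / cols X1,X2,X3:
  L: [-1  1 -2]
  I: [ 0  0  1]
  T: [ 1 -1  1]
Echelon form has 2 nonzero rows (pivots: X1,X3)
Repeat: X1,X3; free: X2
RREF:
  r0: [   1   -1    0]
  r1: [   0    0    1]
  r2: [   0    0    0]
Fix exponent of X2 at 1; solve each RREF row for its pivot's exponent:
  r0: exp(X1) + (-1)·1 = 0 ⇒ exp(X1) = 1
  r1: exp(X3) + (0)·1 = 0 ⇒ exp(X3) = 0
Π_1 = X1 · X2

["1", "1", "0"]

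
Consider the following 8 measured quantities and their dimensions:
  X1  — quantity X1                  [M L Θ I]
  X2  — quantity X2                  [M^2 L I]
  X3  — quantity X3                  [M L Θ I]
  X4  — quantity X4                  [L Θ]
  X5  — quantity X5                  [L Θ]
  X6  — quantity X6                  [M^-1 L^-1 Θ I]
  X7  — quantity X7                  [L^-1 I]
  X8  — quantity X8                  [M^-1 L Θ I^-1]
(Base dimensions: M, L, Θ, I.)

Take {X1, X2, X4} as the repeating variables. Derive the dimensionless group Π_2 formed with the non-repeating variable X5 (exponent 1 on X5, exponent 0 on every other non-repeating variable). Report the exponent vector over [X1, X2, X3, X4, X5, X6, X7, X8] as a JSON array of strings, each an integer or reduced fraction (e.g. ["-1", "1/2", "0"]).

["0", "0", "0", "-1", "1", "0", "0", "0"]

Exponent matrix [M,L,Θ,I] × [X1,X2,X3,X4,X5,X6,X7,X8]:
  M: [ 1  2  1  0  0 -1  0 -1]
  L: [ 1  1  1  1  1 -1 -1  1]
  Θ: [ 1  0  1  1  1  1  0  1]
  I: [ 1  1  1  0  0  1  1 -1]
RREF → pivots at {X1,X2,X4} ⇒ r = 3
Pivot set = {X1,X2,X4}, free = {X3,X5,X6,X7,X8}
RREF:
  r0: [   1    0    1    0    0    3    2   -1]
  r1: [   0    1    0    0    0   -2   -1    0]
  r2: [   0    0    0    1    1   -2   -2    2]
  r3: [   0    0    0    0    0    0    0    0]
Fix exponent of X5 at 1, X3 at 0, X6 at 0, X7 at 0, X8 at 0; solve each RREF row for its pivot's exponent:
  r0: exp(X1) + (0)·1 = 0 ⇒ exp(X1) = 0
  r1: exp(X2) + (0)·1 = 0 ⇒ exp(X2) = 0
  r2: exp(X4) + (1)·1 = 0 ⇒ exp(X4) = -1
Π_2 = X4^-1 · X5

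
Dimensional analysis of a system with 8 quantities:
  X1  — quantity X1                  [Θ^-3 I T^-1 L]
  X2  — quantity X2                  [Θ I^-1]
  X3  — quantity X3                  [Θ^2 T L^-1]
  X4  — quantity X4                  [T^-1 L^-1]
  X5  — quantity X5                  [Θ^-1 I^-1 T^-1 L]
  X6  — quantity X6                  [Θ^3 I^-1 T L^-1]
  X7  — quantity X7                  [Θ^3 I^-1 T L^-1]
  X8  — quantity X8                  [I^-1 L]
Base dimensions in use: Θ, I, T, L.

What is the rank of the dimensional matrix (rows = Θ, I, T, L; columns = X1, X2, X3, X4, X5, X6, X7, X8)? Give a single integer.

3

Dimensional matrix (Θ×I×T×L by X1×X2×X3×X4×X5×X6×X7×X8):
  Θ: [-3  1  2  0 -1  3  3  0]
  I: [ 1 -1  0  0 -1 -1 -1 -1]
  T: [-1  0  1 -1 -1  1  1  0]
  L: [ 1  0 -1 -1  1 -1 -1  1]
Row reduction gives pivot columns X1,X2,X4; rank = 3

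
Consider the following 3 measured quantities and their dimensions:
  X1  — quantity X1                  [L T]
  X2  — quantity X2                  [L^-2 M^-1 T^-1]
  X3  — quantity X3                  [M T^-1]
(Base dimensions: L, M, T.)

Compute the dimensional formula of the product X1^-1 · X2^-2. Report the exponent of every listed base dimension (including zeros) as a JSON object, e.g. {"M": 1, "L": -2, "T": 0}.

{"L": 3, "M": 2, "T": 1}

Dimensional matrix (L×M×T by X1×X2×X3):
  L: [ 1 -2  0]
  M: [ 0 -1  1]
  T: [ 1 -1 -1]
  [L]: (-1)·1+(-2)·-2 = 3
  [M]: (-1)·0+(-2)·-1 = 2
  [T]: (-1)·1+(-2)·-1 = 1
⇒ L^3 M^2 T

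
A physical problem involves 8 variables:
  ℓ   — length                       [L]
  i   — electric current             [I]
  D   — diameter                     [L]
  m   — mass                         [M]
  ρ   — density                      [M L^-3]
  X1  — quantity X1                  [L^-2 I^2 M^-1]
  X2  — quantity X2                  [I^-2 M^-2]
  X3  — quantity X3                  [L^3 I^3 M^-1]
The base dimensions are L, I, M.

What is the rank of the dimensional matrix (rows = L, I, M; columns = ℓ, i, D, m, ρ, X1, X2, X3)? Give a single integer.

Write exponents as rows L,I,M / cols ℓ,i,D,m,ρ,X1,X2,X3:
  L: [ 1  0  1  0 -3 -2  0  3]
  I: [ 0  1  0  0  0  2 -2  3]
  M: [ 0  0  0  1  1 -1 -2 -1]
RREF → pivots at {ℓ,i,m} ⇒ r = 3

3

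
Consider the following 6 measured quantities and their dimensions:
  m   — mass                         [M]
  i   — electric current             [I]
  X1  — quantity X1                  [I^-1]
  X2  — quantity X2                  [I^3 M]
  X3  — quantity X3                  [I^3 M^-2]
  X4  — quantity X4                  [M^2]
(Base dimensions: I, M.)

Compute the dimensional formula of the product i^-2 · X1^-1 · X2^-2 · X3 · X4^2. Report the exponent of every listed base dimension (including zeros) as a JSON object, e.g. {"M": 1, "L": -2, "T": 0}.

Exponent matrix [I,M] × [m,i,X1,X2,X3,X4]:
  I: [ 0  1 -1  3  3  0]
  M: [ 1  0  0  1 -2  2]
  [I]: (-2)·1+(-1)·-1+(-2)·3+(1)·3+(2)·0 = -4
  [M]: (-2)·0+(-1)·0+(-2)·1+(1)·-2+(2)·2 = 0
⇒ I^-4

{"I": -4, "M": 0}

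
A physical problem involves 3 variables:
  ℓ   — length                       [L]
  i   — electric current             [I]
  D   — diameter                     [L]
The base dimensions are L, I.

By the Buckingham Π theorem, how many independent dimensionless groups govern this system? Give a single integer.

1

Exponent matrix [L,I] × [ℓ,i,D]:
  L: [ 1  0  1]
  I: [ 0  1  0]
RREF → pivots at {ℓ,i} ⇒ r = 2
n=3, r=2 ⇒ 1 dimensionless group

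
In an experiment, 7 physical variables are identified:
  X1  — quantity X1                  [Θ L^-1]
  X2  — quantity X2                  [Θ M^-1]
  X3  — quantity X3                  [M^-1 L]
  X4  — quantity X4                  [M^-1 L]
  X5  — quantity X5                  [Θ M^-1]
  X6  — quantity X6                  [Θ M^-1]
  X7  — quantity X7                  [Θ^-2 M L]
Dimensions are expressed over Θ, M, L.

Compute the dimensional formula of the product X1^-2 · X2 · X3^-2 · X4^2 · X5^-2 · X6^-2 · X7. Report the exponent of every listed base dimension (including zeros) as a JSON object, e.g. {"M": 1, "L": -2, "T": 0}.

Write exponents as rows Θ,M,L / cols X1,X2,X3,X4,X5,X6,X7:
  Θ: [ 1  1  0  0  1  1 -2]
  M: [ 0 -1 -1 -1 -1 -1  1]
  L: [-1  0  1  1  0  0  1]
  [Θ]: (-2)·1+(1)·1+(-2)·0+(2)·0+(-2)·1+(-2)·1+(1)·-2 = -7
  [M]: (-2)·0+(1)·-1+(-2)·-1+(2)·-1+(-2)·-1+(-2)·-1+(1)·1 = 4
  [L]: (-2)·-1+(1)·0+(-2)·1+(2)·1+(-2)·0+(-2)·0+(1)·1 = 3
⇒ Θ^-7 M^4 L^3

{"Θ": -7, "M": 4, "L": 3}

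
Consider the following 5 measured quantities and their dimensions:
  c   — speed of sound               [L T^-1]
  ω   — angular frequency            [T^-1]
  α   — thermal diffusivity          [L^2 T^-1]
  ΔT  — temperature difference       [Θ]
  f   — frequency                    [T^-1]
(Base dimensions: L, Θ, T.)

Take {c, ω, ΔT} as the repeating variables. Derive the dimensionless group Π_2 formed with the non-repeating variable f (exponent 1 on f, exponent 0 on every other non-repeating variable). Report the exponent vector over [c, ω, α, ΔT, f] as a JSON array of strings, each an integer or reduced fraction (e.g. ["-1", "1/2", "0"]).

["0", "-1", "0", "0", "1"]

Write exponents as rows L,Θ,T / cols c,ω,α,ΔT,f:
  L: [ 1  0  2  0  0]
  Θ: [ 0  0  0  1  0]
  T: [-1 -1 -1  0 -1]
Row reduction gives pivot columns c,ω,ΔT; rank = 3
Pivot set = {c,ω,ΔT}, free = {α,f}
RREF:
  r0: [   1    0    2    0    0]
  r1: [   0    1   -1    0    1]
  r2: [   0    0    0    1    0]
Fix exponent of f at 1, α at 0; solve each RREF row for its pivot's exponent:
  r0: exp(c) + (0)·1 = 0 ⇒ exp(c) = 0
  r1: exp(ω) + (1)·1 = 0 ⇒ exp(ω) = -1
  r2: exp(ΔT) + (0)·1 = 0 ⇒ exp(ΔT) = 0
Π_2 = ω^-1 · f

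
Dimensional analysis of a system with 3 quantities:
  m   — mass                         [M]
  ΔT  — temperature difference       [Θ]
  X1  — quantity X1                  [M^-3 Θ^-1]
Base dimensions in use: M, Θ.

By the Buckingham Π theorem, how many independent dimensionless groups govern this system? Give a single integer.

Write exponents as rows M,Θ / cols m,ΔT,X1:
  M: [ 1  0 -3]
  Θ: [ 0  1 -1]
RREF → pivots at {m,ΔT} ⇒ r = 2
Π count = n − r = 3 − 2 = 1

1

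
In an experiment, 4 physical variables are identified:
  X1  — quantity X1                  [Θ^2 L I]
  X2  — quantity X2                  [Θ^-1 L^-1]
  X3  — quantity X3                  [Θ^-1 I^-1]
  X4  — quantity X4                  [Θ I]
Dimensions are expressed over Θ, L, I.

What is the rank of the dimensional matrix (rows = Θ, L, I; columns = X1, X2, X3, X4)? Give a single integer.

Dimensional matrix (Θ×L×I by X1×X2×X3×X4):
  Θ: [ 2 -1 -1  1]
  L: [ 1 -1  0  0]
  I: [ 1  0 -1  1]
RREF → pivots at {X1,X2} ⇒ r = 2

2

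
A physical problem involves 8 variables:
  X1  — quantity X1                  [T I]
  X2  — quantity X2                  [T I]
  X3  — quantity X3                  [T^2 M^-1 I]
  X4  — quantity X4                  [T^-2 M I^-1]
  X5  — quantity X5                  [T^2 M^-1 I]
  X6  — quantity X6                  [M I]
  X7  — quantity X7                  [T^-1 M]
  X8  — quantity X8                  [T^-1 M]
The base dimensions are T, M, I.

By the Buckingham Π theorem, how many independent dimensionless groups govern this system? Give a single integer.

Write exponents as rows T,M,I / cols X1,X2,X3,X4,X5,X6,X7,X8:
  T: [ 1  1  2 -2  2  0 -1 -1]
  M: [ 0  0 -1  1 -1  1  1  1]
  I: [ 1  1  1 -1  1  1  0  0]
RREF → pivots at {X1,X3} ⇒ r = 2
n=8, r=2 ⇒ 6 dimensionless groups

6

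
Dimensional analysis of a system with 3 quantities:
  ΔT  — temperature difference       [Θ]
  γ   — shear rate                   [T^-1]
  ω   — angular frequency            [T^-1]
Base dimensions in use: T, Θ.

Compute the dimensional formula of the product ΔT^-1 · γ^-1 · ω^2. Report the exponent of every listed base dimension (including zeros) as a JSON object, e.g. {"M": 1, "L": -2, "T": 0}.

Exponent matrix [T,Θ] × [ΔT,γ,ω]:
  T: [ 0 -1 -1]
  Θ: [ 1  0  0]
  [T]: (-1)·0+(-1)·-1+(2)·-1 = -1
  [Θ]: (-1)·1+(-1)·0+(2)·0 = -1
⇒ T^-1 Θ^-1

{"T": -1, "Θ": -1}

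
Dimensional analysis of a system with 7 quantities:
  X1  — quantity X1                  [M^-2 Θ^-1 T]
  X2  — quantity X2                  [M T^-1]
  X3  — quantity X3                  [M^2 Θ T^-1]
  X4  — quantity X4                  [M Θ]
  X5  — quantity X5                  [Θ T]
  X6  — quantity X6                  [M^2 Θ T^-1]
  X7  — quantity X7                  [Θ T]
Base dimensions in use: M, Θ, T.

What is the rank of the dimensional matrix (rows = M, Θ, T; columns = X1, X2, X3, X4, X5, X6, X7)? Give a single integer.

2

Exponent matrix [M,Θ,T] × [X1,X2,X3,X4,X5,X6,X7]:
  M: [-2  1  2  1  0  2  0]
  Θ: [-1  0  1  1  1  1  1]
  T: [ 1 -1 -1  0  1 -1  1]
RREF → pivots at {X1,X2} ⇒ r = 2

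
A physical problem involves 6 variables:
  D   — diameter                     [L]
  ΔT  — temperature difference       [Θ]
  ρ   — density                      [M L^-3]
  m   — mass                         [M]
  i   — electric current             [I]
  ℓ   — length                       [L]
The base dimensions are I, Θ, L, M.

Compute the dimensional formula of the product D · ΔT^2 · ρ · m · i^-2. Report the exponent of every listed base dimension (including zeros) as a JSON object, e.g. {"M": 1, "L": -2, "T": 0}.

Write exponents as rows I,Θ,L,M / cols D,ΔT,ρ,m,i,ℓ:
  I: [ 0  0  0  0  1  0]
  Θ: [ 0  1  0  0  0  0]
  L: [ 1  0 -3  0  0  1]
  M: [ 0  0  1  1  0  0]
  [I]: (1)·0+(2)·0+(1)·0+(1)·0+(-2)·1 = -2
  [Θ]: (1)·0+(2)·1+(1)·0+(1)·0+(-2)·0 = 2
  [L]: (1)·1+(2)·0+(1)·-3+(1)·0+(-2)·0 = -2
  [M]: (1)·0+(2)·0+(1)·1+(1)·1+(-2)·0 = 2
⇒ I^-2 Θ^2 L^-2 M^2

{"I": -2, "Θ": 2, "L": -2, "M": 2}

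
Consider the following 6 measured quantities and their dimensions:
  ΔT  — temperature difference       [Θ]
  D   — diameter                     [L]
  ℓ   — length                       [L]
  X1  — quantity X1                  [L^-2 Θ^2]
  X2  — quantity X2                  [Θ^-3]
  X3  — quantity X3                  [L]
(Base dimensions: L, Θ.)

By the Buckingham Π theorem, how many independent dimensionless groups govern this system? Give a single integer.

Write exponents as rows L,Θ / cols ΔT,D,ℓ,X1,X2,X3:
  L: [ 0  1  1 -2  0  1]
  Θ: [ 1  0  0  2 -3  0]
Row reduction gives pivot columns ΔT,D; rank = 2
n=6, r=2 ⇒ 4 dimensionless groups

4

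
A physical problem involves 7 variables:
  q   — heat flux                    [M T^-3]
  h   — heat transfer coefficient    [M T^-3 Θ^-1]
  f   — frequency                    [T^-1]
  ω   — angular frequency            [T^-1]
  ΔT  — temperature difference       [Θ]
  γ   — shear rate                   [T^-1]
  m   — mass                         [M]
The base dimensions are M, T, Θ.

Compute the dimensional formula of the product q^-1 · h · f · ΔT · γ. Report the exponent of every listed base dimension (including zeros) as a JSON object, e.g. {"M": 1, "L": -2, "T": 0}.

{"M": 0, "T": -2, "Θ": 0}

Exponent matrix [M,T,Θ] × [q,h,f,ω,ΔT,γ,m]:
  M: [ 1  1  0  0  0  0  1]
  T: [-3 -3 -1 -1  0 -1  0]
  Θ: [ 0 -1  0  0  1  0  0]
  [M]: (-1)·1+(1)·1+(1)·0+(1)·0+(1)·0 = 0
  [T]: (-1)·-3+(1)·-3+(1)·-1+(1)·0+(1)·-1 = -2
  [Θ]: (-1)·0+(1)·-1+(1)·0+(1)·1+(1)·0 = 0
⇒ T^-2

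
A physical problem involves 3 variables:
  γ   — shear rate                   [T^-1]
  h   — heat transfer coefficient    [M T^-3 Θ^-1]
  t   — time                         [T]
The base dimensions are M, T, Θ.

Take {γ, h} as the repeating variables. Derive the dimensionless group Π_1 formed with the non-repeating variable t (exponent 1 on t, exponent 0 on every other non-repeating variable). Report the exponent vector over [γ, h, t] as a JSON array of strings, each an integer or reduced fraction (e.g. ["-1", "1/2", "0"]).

["1", "0", "1"]

Dimensional matrix (M×T×Θ by γ×h×t):
  M: [ 0  1  0]
  T: [-1 -3  1]
  Θ: [ 0 -1  0]
Echelon form has 2 nonzero rows (pivots: γ,h)
Pivot set = {γ,h}, free = {t}
RREF:
  r0: [   1    0   -1]
  r1: [   0    1    0]
  r2: [   0    0    0]
Fix exponent of t at 1; solve each RREF row for its pivot's exponent:
  r0: exp(γ) + (-1)·1 = 0 ⇒ exp(γ) = 1
  r1: exp(h) + (0)·1 = 0 ⇒ exp(h) = 0
Π_1 = γ · t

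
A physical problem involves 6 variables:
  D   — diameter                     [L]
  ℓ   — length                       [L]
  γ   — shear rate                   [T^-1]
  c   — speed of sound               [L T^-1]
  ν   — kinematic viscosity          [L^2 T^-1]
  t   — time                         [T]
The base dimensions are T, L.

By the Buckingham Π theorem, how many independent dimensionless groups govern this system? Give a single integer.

4

Dimensional matrix (T×L by D×ℓ×γ×c×ν×t):
  T: [ 0  0 -1 -1 -1  1]
  L: [ 1  1  0  1  2  0]
RREF → pivots at {D,γ} ⇒ r = 2
n=6, r=2 ⇒ 4 dimensionless groups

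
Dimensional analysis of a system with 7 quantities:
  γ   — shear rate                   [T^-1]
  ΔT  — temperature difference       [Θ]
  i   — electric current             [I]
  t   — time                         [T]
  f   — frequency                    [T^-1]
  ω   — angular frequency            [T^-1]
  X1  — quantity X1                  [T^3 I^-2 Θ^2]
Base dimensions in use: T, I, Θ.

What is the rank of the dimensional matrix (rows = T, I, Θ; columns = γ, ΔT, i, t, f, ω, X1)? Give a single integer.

Write exponents as rows T,I,Θ / cols γ,ΔT,i,t,f,ω,X1:
  T: [-1  0  0  1 -1 -1  3]
  I: [ 0  0  1  0  0  0 -2]
  Θ: [ 0  1  0  0  0  0  2]
RREF → pivots at {γ,ΔT,i} ⇒ r = 3

3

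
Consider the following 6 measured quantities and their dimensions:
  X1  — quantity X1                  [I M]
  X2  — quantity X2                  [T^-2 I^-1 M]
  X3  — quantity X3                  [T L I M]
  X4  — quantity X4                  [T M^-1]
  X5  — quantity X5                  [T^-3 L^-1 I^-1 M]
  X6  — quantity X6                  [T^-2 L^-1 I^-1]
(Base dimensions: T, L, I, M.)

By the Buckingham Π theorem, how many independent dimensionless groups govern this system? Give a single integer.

Write exponents as rows T,L,I,M / cols X1,X2,X3,X4,X5,X6:
  T: [ 0 -2  1  1 -3 -2]
  L: [ 0  0  1  0 -1 -1]
  I: [ 1 -1  1  0 -1 -1]
  M: [ 1  1  1 -1  1  0]
Row reduction gives pivot columns X1,X2,X3; rank = 3
6 vars − rank 3 = 3 Π groups

3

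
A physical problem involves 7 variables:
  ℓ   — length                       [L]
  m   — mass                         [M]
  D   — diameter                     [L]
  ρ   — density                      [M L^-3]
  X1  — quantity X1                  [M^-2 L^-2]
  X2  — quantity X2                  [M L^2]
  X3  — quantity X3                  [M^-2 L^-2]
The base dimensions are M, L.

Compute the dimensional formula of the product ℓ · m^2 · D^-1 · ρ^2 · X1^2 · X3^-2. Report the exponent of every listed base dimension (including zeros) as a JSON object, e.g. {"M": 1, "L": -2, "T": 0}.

Dimensional matrix (M×L by ℓ×m×D×ρ×X1×X2×X3):
  M: [ 0  1  0  1 -2  1 -2]
  L: [ 1  0  1 -3 -2  2 -2]
  [M]: (1)·0+(2)·1+(-1)·0+(2)·1+(2)·-2+(-2)·-2 = 4
  [L]: (1)·1+(2)·0+(-1)·1+(2)·-3+(2)·-2+(-2)·-2 = -6
⇒ M^4 L^-6

{"M": 4, "L": -6}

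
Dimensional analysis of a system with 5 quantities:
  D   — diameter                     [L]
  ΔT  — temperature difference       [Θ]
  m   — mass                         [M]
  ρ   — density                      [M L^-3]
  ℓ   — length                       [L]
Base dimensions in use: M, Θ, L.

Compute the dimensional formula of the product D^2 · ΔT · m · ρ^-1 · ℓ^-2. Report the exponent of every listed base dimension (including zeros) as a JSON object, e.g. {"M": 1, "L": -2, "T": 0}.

Exponent matrix [M,Θ,L] × [D,ΔT,m,ρ,ℓ]:
  M: [ 0  0  1  1  0]
  Θ: [ 0  1  0  0  0]
  L: [ 1  0  0 -3  1]
  [M]: (2)·0+(1)·0+(1)·1+(-1)·1+(-2)·0 = 0
  [Θ]: (2)·0+(1)·1+(1)·0+(-1)·0+(-2)·0 = 1
  [L]: (2)·1+(1)·0+(1)·0+(-1)·-3+(-2)·1 = 3
⇒ Θ L^3

{"M": 0, "Θ": 1, "L": 3}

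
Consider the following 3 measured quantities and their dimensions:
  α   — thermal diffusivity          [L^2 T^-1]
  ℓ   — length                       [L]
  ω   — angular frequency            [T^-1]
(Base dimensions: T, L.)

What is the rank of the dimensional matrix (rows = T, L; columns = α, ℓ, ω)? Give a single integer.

2

Exponent matrix [T,L] × [α,ℓ,ω]:
  T: [-1  0 -1]
  L: [ 2  1  0]
Row reduction gives pivot columns α,ℓ; rank = 2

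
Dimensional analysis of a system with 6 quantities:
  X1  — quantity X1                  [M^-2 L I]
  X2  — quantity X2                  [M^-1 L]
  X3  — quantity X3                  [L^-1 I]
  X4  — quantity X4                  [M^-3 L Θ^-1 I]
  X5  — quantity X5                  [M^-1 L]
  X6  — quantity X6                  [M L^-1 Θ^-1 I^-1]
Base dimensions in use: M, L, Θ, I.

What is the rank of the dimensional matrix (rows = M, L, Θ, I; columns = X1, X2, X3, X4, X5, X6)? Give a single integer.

Dimensional matrix (M×L×Θ×I by X1×X2×X3×X4×X5×X6):
  M: [-2 -1  0 -3 -1  1]
  L: [ 1  1 -1  1  1 -1]
  Θ: [ 0  0  0 -1  0 -1]
  I: [ 1  0  1  1  0 -1]
Echelon form has 3 nonzero rows (pivots: X1,X2,X4)

3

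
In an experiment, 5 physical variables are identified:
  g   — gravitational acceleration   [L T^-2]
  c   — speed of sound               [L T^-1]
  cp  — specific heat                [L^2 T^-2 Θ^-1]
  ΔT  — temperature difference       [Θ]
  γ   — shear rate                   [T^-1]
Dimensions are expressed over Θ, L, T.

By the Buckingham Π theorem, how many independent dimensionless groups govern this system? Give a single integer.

2

Exponent matrix [Θ,L,T] × [g,c,cp,ΔT,γ]:
  Θ: [ 0  0 -1  1  0]
  L: [ 1  1  2  0  0]
  T: [-2 -1 -2  0 -1]
Row reduction gives pivot columns g,c,cp; rank = 3
Π count = n − r = 5 − 3 = 2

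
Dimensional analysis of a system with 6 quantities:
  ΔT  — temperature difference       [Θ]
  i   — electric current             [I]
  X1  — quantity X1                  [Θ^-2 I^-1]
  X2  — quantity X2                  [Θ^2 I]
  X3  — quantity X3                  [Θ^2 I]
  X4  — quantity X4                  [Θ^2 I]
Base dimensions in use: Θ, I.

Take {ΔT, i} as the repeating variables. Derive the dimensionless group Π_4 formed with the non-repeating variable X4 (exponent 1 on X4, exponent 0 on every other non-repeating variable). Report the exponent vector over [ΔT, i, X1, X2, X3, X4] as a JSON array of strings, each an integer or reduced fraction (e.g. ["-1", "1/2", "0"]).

Exponent matrix [Θ,I] × [ΔT,i,X1,X2,X3,X4]:
  Θ: [ 1  0 -2  2  2  2]
  I: [ 0  1 -1  1  1  1]
Row reduction gives pivot columns ΔT,i; rank = 2
Repeat: ΔT,i; free: X1,X2,X3,X4
RREF:
  r0: [   1    0   -2    2    2    2]
  r1: [   0    1   -1    1    1    1]
Fix exponent of X4 at 1, X1 at 0, X2 at 0, X3 at 0; solve each RREF row for its pivot's exponent:
  r0: exp(ΔT) + (2)·1 = 0 ⇒ exp(ΔT) = -2
  r1: exp(i) + (1)·1 = 0 ⇒ exp(i) = -1
Π_4 = ΔT^-2 · i^-1 · X4

["-2", "-1", "0", "0", "0", "1"]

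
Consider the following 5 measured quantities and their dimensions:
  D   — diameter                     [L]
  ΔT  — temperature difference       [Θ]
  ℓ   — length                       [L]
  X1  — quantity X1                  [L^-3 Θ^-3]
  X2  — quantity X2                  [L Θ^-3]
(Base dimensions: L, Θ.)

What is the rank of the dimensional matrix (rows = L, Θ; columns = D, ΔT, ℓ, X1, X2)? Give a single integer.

Dimensional matrix (L×Θ by D×ΔT×ℓ×X1×X2):
  L: [ 1  0  1 -3  1]
  Θ: [ 0  1  0 -3 -3]
RREF → pivots at {D,ΔT} ⇒ r = 2

2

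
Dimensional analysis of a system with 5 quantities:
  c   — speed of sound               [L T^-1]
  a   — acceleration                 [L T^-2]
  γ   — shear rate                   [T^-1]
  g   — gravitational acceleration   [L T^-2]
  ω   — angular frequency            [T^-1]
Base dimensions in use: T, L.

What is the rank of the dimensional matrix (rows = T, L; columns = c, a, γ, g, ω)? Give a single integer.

Write exponents as rows T,L / cols c,a,γ,g,ω:
  T: [-1 -2 -1 -2 -1]
  L: [ 1  1  0  1  0]
RREF → pivots at {c,a} ⇒ r = 2

2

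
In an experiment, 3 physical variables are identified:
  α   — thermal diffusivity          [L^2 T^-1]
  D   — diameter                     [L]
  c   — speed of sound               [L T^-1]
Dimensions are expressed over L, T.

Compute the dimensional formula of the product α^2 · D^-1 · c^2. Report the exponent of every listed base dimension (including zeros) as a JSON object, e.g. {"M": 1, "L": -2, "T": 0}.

{"L": 5, "T": -4}

Dimensional matrix (L×T by α×D×c):
  L: [ 2  1  1]
  T: [-1  0 -1]
  [L]: (2)·2+(-1)·1+(2)·1 = 5
  [T]: (2)·-1+(-1)·0+(2)·-1 = -4
⇒ L^5 T^-4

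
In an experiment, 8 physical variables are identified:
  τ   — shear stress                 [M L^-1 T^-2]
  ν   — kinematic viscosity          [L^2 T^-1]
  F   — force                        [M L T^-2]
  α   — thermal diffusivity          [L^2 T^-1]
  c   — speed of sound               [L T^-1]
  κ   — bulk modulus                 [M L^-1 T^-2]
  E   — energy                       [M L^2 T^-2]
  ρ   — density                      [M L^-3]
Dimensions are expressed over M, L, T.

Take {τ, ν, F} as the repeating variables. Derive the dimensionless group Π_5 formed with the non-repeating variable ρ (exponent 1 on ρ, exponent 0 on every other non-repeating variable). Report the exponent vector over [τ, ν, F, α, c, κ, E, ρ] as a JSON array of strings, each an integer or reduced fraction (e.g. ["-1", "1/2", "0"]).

Exponent matrix [M,L,T] × [τ,ν,F,α,c,κ,E,ρ]:
  M: [ 1  0  1  0  0  1  1  1]
  L: [-1  2  1  2  1 -1  2 -3]
  T: [-2 -1 -2 -1 -1 -2 -2  0]
RREF → pivots at {τ,ν,F} ⇒ r = 3
Repeat: τ,ν,F; free: α,c,κ,E,ρ
RREF:
  r0: [   1    0    0    0  1/2    1 -1/2    0]
  r1: [   0    1    0    1    1    0    0   -2]
  r2: [   0    0    1    0 -1/2    0  3/2    1]
Fix exponent of ρ at 1, α at 0, c at 0, κ at 0, E at 0; solve each RREF row for its pivot's exponent:
  r0: exp(τ) + (0)·1 = 0 ⇒ exp(τ) = 0
  r1: exp(ν) + (-2)·1 = 0 ⇒ exp(ν) = 2
  r2: exp(F) + (1)·1 = 0 ⇒ exp(F) = -1
Π_5 = ν^2 · F^-1 · ρ

["0", "2", "-1", "0", "0", "0", "0", "1"]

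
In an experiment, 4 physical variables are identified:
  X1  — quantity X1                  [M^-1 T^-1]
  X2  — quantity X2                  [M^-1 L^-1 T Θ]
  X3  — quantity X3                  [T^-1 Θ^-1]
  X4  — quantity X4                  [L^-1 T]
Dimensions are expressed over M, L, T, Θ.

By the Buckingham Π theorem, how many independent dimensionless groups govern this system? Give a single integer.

1

Exponent matrix [M,L,T,Θ] × [X1,X2,X3,X4]:
  M: [-1 -1  0  0]
  L: [ 0 -1  0 -1]
  T: [-1  1 -1  1]
  Θ: [ 0  1 -1  0]
Row reduction gives pivot columns X1,X2,X3; rank = 3
Π count = n − r = 4 − 3 = 1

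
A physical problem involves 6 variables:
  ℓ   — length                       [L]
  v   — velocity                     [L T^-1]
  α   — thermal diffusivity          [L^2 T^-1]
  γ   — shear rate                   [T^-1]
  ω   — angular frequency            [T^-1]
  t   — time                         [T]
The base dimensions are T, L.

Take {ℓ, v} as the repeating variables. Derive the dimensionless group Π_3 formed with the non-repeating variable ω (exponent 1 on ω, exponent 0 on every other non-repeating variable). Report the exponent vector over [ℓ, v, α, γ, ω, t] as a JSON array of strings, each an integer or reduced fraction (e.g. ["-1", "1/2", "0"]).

Exponent matrix [T,L] × [ℓ,v,α,γ,ω,t]:
  T: [ 0 -1 -1 -1 -1  1]
  L: [ 1  1  2  0  0  0]
Row reduction gives pivot columns ℓ,v; rank = 2
Repeat: ℓ,v; free: α,γ,ω,t
RREF:
  r0: [   1    0    1   -1   -1    1]
  r1: [   0    1    1    1    1   -1]
Fix exponent of ω at 1, α at 0, γ at 0, t at 0; solve each RREF row for its pivot's exponent:
  r0: exp(ℓ) + (-1)·1 = 0 ⇒ exp(ℓ) = 1
  r1: exp(v) + (1)·1 = 0 ⇒ exp(v) = -1
Π_3 = ℓ · v^-1 · ω

["1", "-1", "0", "0", "1", "0"]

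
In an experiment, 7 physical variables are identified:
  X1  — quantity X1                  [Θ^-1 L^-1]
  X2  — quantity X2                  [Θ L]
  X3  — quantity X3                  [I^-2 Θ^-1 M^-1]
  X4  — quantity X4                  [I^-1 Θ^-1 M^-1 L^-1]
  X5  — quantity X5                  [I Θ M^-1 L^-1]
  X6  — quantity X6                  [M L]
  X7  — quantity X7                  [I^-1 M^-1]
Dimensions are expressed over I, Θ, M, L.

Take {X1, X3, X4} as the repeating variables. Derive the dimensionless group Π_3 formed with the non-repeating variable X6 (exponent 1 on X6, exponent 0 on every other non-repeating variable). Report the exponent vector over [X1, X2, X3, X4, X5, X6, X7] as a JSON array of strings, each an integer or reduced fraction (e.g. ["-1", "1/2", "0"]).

["-1", "0", "-1", "2", "0", "1", "0"]

Dimensional matrix (I×Θ×M×L by X1×X2×X3×X4×X5×X6×X7):
  I: [ 0  0 -2 -1  1  0 -1]
  Θ: [-1  1 -1 -1  1  0  0]
  M: [ 0  0 -1 -1 -1  1 -1]
  L: [-1  1  0 -1 -1  1  0]
Row reduction gives pivot columns X1,X3,X4; rank = 3
Pivot set = {X1,X3,X4}, free = {X2,X5,X6,X7}
RREF:
  r0: [   1   -1    0    0   -2    1   -1]
  r1: [   0    0    1    0   -2    1    0]
  r2: [   0    0    0    1    3   -2    1]
  r3: [   0    0    0    0    0    0    0]
Fix exponent of X6 at 1, X2 at 0, X5 at 0, X7 at 0; solve each RREF row for its pivot's exponent:
  r0: exp(X1) + (1)·1 = 0 ⇒ exp(X1) = -1
  r1: exp(X3) + (1)·1 = 0 ⇒ exp(X3) = -1
  r2: exp(X4) + (-2)·1 = 0 ⇒ exp(X4) = 2
Π_3 = X1^-1 · X3^-1 · X4^2 · X6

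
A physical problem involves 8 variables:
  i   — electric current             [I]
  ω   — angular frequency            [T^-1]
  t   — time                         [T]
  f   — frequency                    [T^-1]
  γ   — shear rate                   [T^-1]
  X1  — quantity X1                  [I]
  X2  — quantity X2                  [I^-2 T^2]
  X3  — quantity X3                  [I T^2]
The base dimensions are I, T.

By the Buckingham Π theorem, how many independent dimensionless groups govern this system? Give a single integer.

6

Dimensional matrix (I×T by i×ω×t×f×γ×X1×X2×X3):
  I: [ 1  0  0  0  0  1 -2  1]
  T: [ 0 -1  1 -1 -1  0  2  2]
RREF → pivots at {i,ω} ⇒ r = 2
Π count = n − r = 8 − 2 = 6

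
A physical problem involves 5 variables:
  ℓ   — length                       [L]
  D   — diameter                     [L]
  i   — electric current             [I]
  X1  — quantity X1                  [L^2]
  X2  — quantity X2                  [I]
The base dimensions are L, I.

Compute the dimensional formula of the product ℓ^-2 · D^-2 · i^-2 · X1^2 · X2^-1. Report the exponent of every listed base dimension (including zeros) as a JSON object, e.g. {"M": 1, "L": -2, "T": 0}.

{"L": 0, "I": -3}

Exponent matrix [L,I] × [ℓ,D,i,X1,X2]:
  L: [ 1  1  0  2  0]
  I: [ 0  0  1  0  1]
  [L]: (-2)·1+(-2)·1+(-2)·0+(2)·2+(-1)·0 = 0
  [I]: (-2)·0+(-2)·0+(-2)·1+(2)·0+(-1)·1 = -3
⇒ I^-3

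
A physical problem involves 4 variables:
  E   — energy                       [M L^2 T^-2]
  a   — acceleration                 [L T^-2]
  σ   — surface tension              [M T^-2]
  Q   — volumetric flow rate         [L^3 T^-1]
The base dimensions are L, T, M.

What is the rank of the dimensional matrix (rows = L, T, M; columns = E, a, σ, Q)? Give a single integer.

Write exponents as rows L,T,M / cols E,a,σ,Q:
  L: [ 2  1  0  3]
  T: [-2 -2 -2 -1]
  M: [ 1  0  1  0]
Row reduction gives pivot columns E,a,σ; rank = 3

3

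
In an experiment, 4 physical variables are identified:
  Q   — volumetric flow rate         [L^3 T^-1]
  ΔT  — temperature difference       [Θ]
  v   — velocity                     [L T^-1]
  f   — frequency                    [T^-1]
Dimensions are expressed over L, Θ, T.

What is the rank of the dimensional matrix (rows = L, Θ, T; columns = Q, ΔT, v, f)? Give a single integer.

Dimensional matrix (L×Θ×T by Q×ΔT×v×f):
  L: [ 3  0  1  0]
  Θ: [ 0  1  0  0]
  T: [-1  0 -1 -1]
Row reduction gives pivot columns Q,ΔT,v; rank = 3

3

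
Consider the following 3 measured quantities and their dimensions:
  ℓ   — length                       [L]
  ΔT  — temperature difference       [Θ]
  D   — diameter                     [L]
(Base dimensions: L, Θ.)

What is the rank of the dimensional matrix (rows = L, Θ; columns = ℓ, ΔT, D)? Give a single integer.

Exponent matrix [L,Θ] × [ℓ,ΔT,D]:
  L: [ 1  0  1]
  Θ: [ 0  1  0]
RREF → pivots at {ℓ,ΔT} ⇒ r = 2

2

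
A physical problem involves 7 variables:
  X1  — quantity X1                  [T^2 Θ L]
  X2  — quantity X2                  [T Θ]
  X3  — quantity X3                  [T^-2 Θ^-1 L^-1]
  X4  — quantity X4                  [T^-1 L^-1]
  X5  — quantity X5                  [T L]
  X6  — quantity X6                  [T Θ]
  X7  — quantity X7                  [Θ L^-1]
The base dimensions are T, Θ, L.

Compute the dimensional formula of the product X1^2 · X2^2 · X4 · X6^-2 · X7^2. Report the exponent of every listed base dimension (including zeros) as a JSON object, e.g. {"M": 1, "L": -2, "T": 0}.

Exponent matrix [T,Θ,L] × [X1,X2,X3,X4,X5,X6,X7]:
  T: [ 2  1 -2 -1  1  1  0]
  Θ: [ 1  1 -1  0  0  1  1]
  L: [ 1  0 -1 -1  1  0 -1]
  [T]: (2)·2+(2)·1+(1)·-1+(-2)·1+(2)·0 = 3
  [Θ]: (2)·1+(2)·1+(1)·0+(-2)·1+(2)·1 = 4
  [L]: (2)·1+(2)·0+(1)·-1+(-2)·0+(2)·-1 = -1
⇒ T^3 Θ^4 L^-1

{"T": 3, "Θ": 4, "L": -1}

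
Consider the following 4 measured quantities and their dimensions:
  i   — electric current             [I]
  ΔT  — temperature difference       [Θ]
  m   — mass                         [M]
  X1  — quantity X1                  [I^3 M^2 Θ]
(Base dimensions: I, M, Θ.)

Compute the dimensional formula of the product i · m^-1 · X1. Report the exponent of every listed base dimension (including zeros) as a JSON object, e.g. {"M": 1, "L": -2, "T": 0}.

Exponent matrix [I,M,Θ] × [i,ΔT,m,X1]:
  I: [ 1  0  0  3]
  M: [ 0  0  1  2]
  Θ: [ 0  1  0  1]
  [I]: (1)·1+(-1)·0+(1)·3 = 4
  [M]: (1)·0+(-1)·1+(1)·2 = 1
  [Θ]: (1)·0+(-1)·0+(1)·1 = 1
⇒ I^4 M Θ

{"I": 4, "M": 1, "Θ": 1}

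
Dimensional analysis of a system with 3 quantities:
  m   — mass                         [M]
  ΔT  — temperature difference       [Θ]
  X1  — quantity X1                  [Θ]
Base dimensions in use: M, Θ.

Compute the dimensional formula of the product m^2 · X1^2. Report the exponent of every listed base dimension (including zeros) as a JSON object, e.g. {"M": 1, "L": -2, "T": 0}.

{"M": 2, "Θ": 2}

Write exponents as rows M,Θ / cols m,ΔT,X1:
  M: [ 1  0  0]
  Θ: [ 0  1  1]
  [M]: (2)·1+(2)·0 = 2
  [Θ]: (2)·0+(2)·1 = 2
⇒ M^2 Θ^2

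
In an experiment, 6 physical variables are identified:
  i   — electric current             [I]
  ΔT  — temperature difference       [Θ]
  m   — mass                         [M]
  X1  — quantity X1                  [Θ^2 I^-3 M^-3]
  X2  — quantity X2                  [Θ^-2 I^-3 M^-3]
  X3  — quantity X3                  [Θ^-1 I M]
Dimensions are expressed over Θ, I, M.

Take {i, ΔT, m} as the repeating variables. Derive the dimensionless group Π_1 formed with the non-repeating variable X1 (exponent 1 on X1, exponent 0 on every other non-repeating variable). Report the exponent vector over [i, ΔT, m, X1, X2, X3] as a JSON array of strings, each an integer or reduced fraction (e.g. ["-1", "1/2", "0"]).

["3", "-2", "3", "1", "0", "0"]

Exponent matrix [Θ,I,M] × [i,ΔT,m,X1,X2,X3]:
  Θ: [ 0  1  0  2 -2 -1]
  I: [ 1  0  0 -3 -3  1]
  M: [ 0  0  1 -3 -3  1]
Row reduction gives pivot columns i,ΔT,m; rank = 3
Repeat: i,ΔT,m; free: X1,X2,X3
RREF:
  r0: [   1    0    0   -3   -3    1]
  r1: [   0    1    0    2   -2   -1]
  r2: [   0    0    1   -3   -3    1]
Fix exponent of X1 at 1, X2 at 0, X3 at 0; solve each RREF row for its pivot's exponent:
  r0: exp(i) + (-3)·1 = 0 ⇒ exp(i) = 3
  r1: exp(ΔT) + (2)·1 = 0 ⇒ exp(ΔT) = -2
  r2: exp(m) + (-3)·1 = 0 ⇒ exp(m) = 3
Π_1 = i^3 · ΔT^-2 · m^3 · X1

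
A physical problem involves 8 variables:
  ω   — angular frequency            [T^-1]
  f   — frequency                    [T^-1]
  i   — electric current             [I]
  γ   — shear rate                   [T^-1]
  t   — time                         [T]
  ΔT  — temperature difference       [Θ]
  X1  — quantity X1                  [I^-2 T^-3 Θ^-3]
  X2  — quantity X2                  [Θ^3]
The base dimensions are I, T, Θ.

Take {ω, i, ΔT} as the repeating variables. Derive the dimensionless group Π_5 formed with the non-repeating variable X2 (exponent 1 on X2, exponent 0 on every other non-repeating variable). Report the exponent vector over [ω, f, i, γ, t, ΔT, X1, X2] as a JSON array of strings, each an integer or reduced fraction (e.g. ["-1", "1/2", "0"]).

["0", "0", "0", "0", "0", "-3", "0", "1"]

Write exponents as rows I,T,Θ / cols ω,f,i,γ,t,ΔT,X1,X2:
  I: [ 0  0  1  0  0  0 -2  0]
  T: [-1 -1  0 -1  1  0 -3  0]
  Θ: [ 0  0  0  0  0  1 -3  3]
Row reduction gives pivot columns ω,i,ΔT; rank = 3
Repeat: ω,i,ΔT; free: f,γ,t,X1,X2
RREF:
  r0: [   1    1    0    1   -1    0    3    0]
  r1: [   0    0    1    0    0    0   -2    0]
  r2: [   0    0    0    0    0    1   -3    3]
Fix exponent of X2 at 1, f at 0, γ at 0, t at 0, X1 at 0; solve each RREF row for its pivot's exponent:
  r0: exp(ω) + (0)·1 = 0 ⇒ exp(ω) = 0
  r1: exp(i) + (0)·1 = 0 ⇒ exp(i) = 0
  r2: exp(ΔT) + (3)·1 = 0 ⇒ exp(ΔT) = -3
Π_5 = ΔT^-3 · X2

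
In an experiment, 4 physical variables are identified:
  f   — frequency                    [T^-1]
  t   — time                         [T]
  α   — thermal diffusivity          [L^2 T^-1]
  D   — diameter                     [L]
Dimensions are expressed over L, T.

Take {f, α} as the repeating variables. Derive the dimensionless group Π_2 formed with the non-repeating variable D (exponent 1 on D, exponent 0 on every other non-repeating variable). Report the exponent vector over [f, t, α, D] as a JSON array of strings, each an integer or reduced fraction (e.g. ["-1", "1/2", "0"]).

["1/2", "0", "-1/2", "1"]

Write exponents as rows L,T / cols f,t,α,D:
  L: [ 0  0  2  1]
  T: [-1  1 -1  0]
Echelon form has 2 nonzero rows (pivots: f,α)
Pivot set = {f,α}, free = {t,D}
RREF:
  r0: [   1   -1    0 -1/2]
  r1: [   0    0    1  1/2]
Fix exponent of D at 1, t at 0; solve each RREF row for its pivot's exponent:
  r0: exp(f) + (-1/2)·1 = 0 ⇒ exp(f) = 1/2
  r1: exp(α) + (1/2)·1 = 0 ⇒ exp(α) = -1/2
Π_2 = f^(1/2) · α^(-1/2) · D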